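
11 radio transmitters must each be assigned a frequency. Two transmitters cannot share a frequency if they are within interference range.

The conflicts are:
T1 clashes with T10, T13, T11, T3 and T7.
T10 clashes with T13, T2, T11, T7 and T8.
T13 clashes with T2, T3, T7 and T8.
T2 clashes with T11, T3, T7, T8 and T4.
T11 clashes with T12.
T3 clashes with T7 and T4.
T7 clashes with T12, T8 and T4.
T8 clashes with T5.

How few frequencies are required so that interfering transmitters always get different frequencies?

5

T10, T13, T2, T7, T8 all conflict with each other, so at least 5 frequencies are needed.
5 frequencies suffice: frequency 1 → {T11, T7, T5}; frequency 2 → {T1, T2, T12}; frequency 3 → {T13, T4}; frequency 4 → {T10, T3}; frequency 5 → {T8}. Every pair that conflicts lands in different frequencies.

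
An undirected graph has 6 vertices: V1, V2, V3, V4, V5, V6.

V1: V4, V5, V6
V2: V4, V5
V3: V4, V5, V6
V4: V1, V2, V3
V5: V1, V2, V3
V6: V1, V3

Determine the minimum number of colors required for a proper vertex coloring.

V2 and V4 are adjacent, so at least 2 colors are needed.
2 colors suffice: color R → {V1, V2, V3}; color B → {V4, V5, V6}. Each edge has distinct colors on its endpoints.

2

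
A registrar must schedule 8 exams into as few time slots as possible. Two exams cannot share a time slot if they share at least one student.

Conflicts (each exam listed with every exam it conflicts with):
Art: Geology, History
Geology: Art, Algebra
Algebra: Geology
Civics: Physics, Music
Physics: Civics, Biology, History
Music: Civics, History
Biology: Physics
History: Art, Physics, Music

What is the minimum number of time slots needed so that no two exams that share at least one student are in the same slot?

2

Civics and Physics conflict, so at least 2 time slots are needed.
2 time slots suffice: time slot 1 → {Art, Algebra, Physics, Music}; time slot 2 → {Geology, Civics, Biology, History}. Every pair that conflicts lands in different time slots.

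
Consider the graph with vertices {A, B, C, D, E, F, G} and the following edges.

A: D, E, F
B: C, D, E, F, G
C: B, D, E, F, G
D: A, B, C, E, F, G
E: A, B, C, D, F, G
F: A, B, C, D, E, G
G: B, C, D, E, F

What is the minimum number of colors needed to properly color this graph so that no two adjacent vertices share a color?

6

B, C, D, E, F, G form a clique, so at least 6 colors are needed.
6 colors suffice: A=4, B=6, C=5, D=1, E=3, F=2, G=4. No two adjacent vertices share a color.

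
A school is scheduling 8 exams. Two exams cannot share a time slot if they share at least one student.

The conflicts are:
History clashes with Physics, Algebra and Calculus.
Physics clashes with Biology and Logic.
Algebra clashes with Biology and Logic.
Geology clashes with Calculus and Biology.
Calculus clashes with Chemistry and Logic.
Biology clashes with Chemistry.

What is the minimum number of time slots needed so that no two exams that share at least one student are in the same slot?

The cycle Logic-Calculus-Chemistry-Biology-Algebra-Logic has odd length 5, so it cannot be 2-colored; at least 3 time slots are needed.
3 time slots suffice: time slot 1 → {Calculus, Biology}; time slot 2 → {History, Geology, Chemistry, Logic}; time slot 3 → {Physics, Algebra}. Every pair that conflicts lands in different time slots.

3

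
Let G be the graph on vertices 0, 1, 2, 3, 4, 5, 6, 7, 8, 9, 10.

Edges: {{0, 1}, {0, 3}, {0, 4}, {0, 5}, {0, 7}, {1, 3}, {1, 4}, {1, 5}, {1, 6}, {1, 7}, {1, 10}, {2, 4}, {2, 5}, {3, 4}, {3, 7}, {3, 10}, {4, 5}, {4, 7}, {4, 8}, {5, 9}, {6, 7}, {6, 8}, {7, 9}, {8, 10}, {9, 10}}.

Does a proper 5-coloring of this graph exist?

Yes

The chromatic number is 5. 0, 1, 3, 4, 7 form a clique, so at least 5 colors are needed.
A valid assignment using 5 colors: 0=purple, 1=blue, 2=blue, 3=yellow, 4=red, 5=green, 6=red, 7=green, 8=blue, 9=blue, 10=red.
That is already a proper 5-coloring.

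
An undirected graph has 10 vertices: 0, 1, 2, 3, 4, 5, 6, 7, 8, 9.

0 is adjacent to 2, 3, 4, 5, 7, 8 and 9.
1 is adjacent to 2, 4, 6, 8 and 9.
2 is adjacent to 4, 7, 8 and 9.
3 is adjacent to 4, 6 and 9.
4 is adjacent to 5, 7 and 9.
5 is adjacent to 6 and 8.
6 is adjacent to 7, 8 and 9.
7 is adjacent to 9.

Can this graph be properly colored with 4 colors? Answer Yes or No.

0, 2, 4, 7, 9 form a clique, so at least 5 colors are needed.
So 4 colors are not enough.

No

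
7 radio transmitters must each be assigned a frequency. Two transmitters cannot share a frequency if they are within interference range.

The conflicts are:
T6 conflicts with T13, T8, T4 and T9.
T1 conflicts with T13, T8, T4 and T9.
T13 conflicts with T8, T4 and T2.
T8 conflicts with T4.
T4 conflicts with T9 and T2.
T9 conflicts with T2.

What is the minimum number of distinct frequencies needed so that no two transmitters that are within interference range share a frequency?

T1, T13, T8, T4 are mutually in conflict, so at least 4 frequencies are needed.
Using 4 frequencies: T6=3, T1=3, T13=2, T8=4, T4=1, T9=2, T2=3. No two conflicting transmitters share a frequency.

4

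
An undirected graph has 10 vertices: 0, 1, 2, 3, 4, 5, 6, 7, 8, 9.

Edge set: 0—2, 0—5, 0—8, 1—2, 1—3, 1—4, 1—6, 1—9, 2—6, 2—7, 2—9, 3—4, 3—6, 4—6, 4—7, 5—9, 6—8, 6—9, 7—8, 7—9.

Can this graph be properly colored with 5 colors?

The chromatic number is 4. 1, 2, 6, 9 are mutually adjacent (a clique of size 4), so at least 4 colors are needed.
A valid assignment using 4 colors: 0=red, 1=green, 2=yellow, 3=yellow, 4=blue, 5=green, 6=red, 7=red, 8=blue, 9=blue.
Since 5 ≥ 4, a proper 5-coloring certainly exists.

Yes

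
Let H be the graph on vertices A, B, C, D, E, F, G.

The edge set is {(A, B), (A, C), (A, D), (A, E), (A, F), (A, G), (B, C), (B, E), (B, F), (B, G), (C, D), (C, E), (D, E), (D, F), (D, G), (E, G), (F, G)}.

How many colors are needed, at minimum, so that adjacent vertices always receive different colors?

4

A, D, F, G are pairwise adjacent (a clique of size 4), so at least 4 colors are needed.
4 colors suffice: color 1 → {A}; color 2 → {B, D}; color 3 → {E, F}; color 4 → {C, G}. Every edge joins two different colors.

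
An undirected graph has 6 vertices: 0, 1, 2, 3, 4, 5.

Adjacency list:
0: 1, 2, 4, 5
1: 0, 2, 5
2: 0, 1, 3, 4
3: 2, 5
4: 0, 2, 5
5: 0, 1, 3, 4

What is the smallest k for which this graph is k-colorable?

0, 2, 4 are mutually adjacent, so at least 3 colors are needed.
A valid assignment using 3 colors: 0=b, 1=c, 2=a, 3=b, 4=c, 5=a. Every edge joins two different colors.

3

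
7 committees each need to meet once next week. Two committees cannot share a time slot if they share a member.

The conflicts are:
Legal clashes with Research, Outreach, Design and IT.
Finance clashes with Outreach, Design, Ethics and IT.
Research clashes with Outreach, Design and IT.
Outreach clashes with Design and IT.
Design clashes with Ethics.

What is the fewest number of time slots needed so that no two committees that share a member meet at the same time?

4

Legal, Research, Outreach, IT pairwise conflict, so at least 4 time slots are needed.
4 time slots suffice: time slot 1 → {Design, IT}; time slot 2 → {Outreach, Ethics}; time slot 3 → {Finance, Research}; time slot 4 → {Legal}. Every pair that conflicts lands in different time slots.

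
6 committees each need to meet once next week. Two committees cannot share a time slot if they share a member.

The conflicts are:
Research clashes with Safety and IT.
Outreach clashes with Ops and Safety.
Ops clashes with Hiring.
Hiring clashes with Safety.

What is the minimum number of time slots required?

2

Ops and Hiring conflict, so at least 2 time slots are needed.
2 time slots suffice: time slot 1 → {Ops, Safety, IT}; time slot 2 → {Research, Outreach, Hiring}. Every pair that conflicts lands in different time slots.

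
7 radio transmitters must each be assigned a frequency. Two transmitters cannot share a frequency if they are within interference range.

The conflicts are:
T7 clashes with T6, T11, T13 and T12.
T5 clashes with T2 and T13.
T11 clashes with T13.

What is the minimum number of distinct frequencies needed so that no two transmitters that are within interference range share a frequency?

T7, T11, T13 all conflict with each other, so at least 3 frequencies are needed.
Using 3 frequencies: T7=1, T5=1, T2=2, T6=2, T11=3, T13=2, T12=2. Each listed conflict is separated.

3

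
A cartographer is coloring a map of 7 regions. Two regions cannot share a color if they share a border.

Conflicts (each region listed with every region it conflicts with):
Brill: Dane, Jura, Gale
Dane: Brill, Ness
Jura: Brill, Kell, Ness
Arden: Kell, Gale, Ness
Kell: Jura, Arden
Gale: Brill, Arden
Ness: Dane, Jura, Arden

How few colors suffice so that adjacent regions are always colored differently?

3

The cycle Arden-Gale-Brill-Jura-Kell-Arden has odd length 5, so it cannot be 2-colored; at least 3 colors are needed.
One proper 3-coloring: Brill=1, Dane=2, Jura=2, Arden=1, Kell=3, Gale=2, Ness=3. Every pair that conflicts lands in different colors.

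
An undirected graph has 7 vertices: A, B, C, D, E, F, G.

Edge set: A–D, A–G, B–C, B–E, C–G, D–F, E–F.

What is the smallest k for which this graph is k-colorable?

3

The cycle C-B-E-F-D-A-G-C has odd length 7, so it cannot be 2-colored; at least 3 colors are needed.
3 colors suffice: color 1 → {A, C, F}; color 2 → {D, E, G}; color 3 → {B}. Each edge has distinct colors on its endpoints.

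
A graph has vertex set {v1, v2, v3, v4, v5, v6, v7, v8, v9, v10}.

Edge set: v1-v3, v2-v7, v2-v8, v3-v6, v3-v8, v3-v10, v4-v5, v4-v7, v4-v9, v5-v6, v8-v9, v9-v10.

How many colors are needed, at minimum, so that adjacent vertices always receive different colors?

The cycle v4-v7-v2-v8-v9-v4 has odd length 5, so it cannot be 2-colored; at least 3 colors are needed.
One proper 3-coloring: v1=blue, v2=red, v3=red, v4=red, v5=blue, v6=green, v7=blue, v8=green, v9=blue, v10=green. Every edge joins two different colors.

3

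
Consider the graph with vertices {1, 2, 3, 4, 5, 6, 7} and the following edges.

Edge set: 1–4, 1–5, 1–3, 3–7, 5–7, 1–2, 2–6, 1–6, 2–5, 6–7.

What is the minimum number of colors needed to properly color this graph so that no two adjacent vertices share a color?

3

1, 2, 5 form a triangle, so at least 3 colors are needed.
A valid assignment using 3 colors: 1=a, 2=b, 3=b, 4=b, 5=c, 6=c, 7=a. Every edge joins two different colors.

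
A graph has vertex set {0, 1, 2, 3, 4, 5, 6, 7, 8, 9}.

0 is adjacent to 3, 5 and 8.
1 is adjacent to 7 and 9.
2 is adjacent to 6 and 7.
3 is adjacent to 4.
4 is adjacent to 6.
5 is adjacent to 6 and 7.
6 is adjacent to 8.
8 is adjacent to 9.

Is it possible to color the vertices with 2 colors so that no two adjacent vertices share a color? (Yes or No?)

No

The cycle 3-0-8-6-4-3 has odd length 5, so it cannot be 2-colored; at least 3 colors are needed.
So 2 colors are not enough.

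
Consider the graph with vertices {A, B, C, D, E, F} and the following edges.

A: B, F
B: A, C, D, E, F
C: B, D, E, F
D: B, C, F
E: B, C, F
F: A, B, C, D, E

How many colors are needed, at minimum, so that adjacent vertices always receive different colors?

4

B, C, D, F form a clique, so at least 4 colors are needed.
4 colors suffice: color 1 → {F}; color 2 → {B}; color 3 → {A, C}; color 4 → {D, E}. No two adjacent vertices share a color.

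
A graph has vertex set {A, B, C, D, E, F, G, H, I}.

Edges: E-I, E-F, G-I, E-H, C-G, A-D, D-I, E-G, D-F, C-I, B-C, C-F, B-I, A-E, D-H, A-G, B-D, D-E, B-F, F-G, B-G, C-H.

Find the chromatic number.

B, C, G, I are pairwise adjacent (a clique of size 4), so at least 4 colors are needed.
One proper 4-coloring: A=3, B=4, C=2, D=1, E=2, F=3, G=1, H=3, I=3. Every edge joins two different colors.

4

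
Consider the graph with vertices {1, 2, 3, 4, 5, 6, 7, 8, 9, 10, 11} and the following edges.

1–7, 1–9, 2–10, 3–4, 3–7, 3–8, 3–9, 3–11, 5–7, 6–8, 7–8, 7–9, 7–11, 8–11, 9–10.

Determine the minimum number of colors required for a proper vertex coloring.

4

3, 7, 8, 11 are mutually adjacent (a clique of size 4), so at least 4 colors are needed.
4 colors suffice: color red → {4, 6, 7, 10}; color blue → {1, 2, 3, 5}; color green → {8, 9}; color yellow → {11}. Every edge joins two different colors.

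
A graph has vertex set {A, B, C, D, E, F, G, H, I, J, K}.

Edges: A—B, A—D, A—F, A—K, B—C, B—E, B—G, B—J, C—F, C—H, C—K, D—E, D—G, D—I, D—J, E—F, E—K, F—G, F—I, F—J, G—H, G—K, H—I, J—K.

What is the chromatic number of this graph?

2

C and H are adjacent, so at least 2 colors are needed.
2 colors suffice: color red → {B, D, F, H, K}; color blue → {A, C, E, G, I, J}. Each edge has distinct colors on its endpoints.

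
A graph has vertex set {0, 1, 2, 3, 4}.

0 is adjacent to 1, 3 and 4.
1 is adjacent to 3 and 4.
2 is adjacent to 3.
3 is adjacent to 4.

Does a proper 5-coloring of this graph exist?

The chromatic number is 4. 0, 1, 3, 4 are mutually adjacent (a clique of size 4), so at least 4 colors are needed.
A valid assignment using 4 colors: 0=b, 1=d, 2=b, 3=a, 4=c.
Since 5 ≥ 4, a proper 5-coloring certainly exists.

Yes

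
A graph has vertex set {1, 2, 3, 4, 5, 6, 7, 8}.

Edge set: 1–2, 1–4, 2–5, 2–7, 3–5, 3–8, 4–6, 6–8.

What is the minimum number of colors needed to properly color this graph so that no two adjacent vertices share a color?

3

The cycle 8-3-5-2-1-4-6-8 has odd length 7, so it cannot be 2-colored; at least 3 colors are needed.
One proper 3-coloring: 1=green, 2=red, 3=red, 4=blue, 5=blue, 6=red, 7=blue, 8=blue. Every edge joins two different colors.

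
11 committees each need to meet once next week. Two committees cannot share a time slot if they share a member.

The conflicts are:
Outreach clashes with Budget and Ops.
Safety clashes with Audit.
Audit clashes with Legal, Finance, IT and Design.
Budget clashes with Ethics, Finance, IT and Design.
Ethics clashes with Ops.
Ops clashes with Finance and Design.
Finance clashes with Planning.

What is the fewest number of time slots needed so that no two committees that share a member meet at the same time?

Outreach and Ops conflict, so at least 2 time slots are needed.
2 time slots suffice: time slot 1 → {Audit, Budget, Ops, Planning}; time slot 2 → {Outreach, Safety, Legal, Ethics, Finance, IT, Design}. Each listed conflict is separated.

2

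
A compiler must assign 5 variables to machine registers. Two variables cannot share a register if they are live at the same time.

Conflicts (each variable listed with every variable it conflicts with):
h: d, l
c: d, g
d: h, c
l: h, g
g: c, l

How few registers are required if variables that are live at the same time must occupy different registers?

3

The cycle h-l-g-c-d-h has odd length 5, so it cannot be 2-colored; at least 3 registers are needed.
3 registers suffice: register 1 → {d, g}; register 2 → {c, l}; register 3 → {h}. No two conflicting variables share a register.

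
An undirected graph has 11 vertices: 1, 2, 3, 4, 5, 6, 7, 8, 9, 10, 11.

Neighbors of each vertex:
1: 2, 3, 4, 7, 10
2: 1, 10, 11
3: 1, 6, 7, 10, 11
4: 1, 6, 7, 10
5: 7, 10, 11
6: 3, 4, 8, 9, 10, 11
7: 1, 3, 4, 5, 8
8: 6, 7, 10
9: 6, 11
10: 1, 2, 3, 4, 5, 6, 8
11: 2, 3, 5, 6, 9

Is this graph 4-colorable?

Yes

The chromatic number is 3. 1, 2, 10 form a triangle, so at least 3 colors are needed.
3 colors suffice: color a → {7, 10, 11}; color b → {1, 5, 6}; color c → {2, 3, 4, 8, 9}.
Since 4 ≥ 3, a proper 4-coloring certainly exists.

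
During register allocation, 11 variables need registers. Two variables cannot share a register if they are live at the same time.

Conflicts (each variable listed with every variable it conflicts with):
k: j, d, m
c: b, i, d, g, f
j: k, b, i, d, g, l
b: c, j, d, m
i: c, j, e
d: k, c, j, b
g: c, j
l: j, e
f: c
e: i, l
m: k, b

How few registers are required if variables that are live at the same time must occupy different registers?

c, b, d pairwise conflict, so at least 3 registers are needed.
3 registers suffice: register 1 → {c, j, e, m}; register 2 → {k, b, i, g, l, f}; register 3 → {d}. Every pair that conflicts lands in different registers.

3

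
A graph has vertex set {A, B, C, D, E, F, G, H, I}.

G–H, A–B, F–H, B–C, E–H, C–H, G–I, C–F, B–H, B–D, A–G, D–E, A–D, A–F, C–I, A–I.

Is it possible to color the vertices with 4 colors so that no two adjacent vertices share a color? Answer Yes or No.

Yes

The chromatic number is 3. A, B, D form a triangle, so at least 3 colors are needed.
3 colors suffice: color 1 → {A, H}; color 2 → {B, E, F, I}; color 3 → {C, D, G}.
Since 4 ≥ 3, a proper 4-coloring certainly exists.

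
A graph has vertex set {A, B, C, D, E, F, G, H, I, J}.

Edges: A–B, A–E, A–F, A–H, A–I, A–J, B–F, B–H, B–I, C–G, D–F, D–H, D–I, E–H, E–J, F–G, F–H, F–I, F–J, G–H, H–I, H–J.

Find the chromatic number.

5

A, B, F, H, I are pairwise adjacent (a clique of size 5), so at least 5 colors are needed.
One proper 5-coloring: A=3, B=5, C=1, D=3, E=2, F=2, G=3, H=1, I=4, J=4. No two adjacent vertices share a color.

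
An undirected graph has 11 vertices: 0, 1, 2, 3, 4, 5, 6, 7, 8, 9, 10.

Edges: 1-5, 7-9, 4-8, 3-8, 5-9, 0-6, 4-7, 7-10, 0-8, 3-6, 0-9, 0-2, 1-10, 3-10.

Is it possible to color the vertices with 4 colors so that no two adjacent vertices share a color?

The chromatic number is 3. The cycle 7-9-0-8-4-7 has odd length 5, so it cannot be 2-colored; at least 3 colors are needed.
3 colors suffice: color a → {0, 3, 5, 7}; color b → {2, 6, 8, 9, 10}; color c → {1, 4}.
Since 4 ≥ 3, a proper 4-coloring certainly exists.

Yes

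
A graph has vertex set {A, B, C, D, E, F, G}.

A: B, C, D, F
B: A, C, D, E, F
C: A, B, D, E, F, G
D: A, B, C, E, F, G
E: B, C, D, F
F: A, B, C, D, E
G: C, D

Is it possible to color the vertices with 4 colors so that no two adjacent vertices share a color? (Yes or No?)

B, C, D, E, F are mutually adjacent (a clique of size 5), so at least 5 colors are needed.
So 4 colors are not enough.

No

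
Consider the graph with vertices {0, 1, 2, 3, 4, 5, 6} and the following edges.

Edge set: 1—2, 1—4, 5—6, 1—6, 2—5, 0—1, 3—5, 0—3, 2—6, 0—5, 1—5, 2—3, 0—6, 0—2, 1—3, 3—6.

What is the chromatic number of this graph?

0, 1, 2, 3, 5, 6 are mutually adjacent (a clique of size 6), so at least 6 colors are needed.
6 colors suffice: 0=e, 1=a, 2=b, 3=f, 4=b, 5=c, 6=d. Every edge joins two different colors.

6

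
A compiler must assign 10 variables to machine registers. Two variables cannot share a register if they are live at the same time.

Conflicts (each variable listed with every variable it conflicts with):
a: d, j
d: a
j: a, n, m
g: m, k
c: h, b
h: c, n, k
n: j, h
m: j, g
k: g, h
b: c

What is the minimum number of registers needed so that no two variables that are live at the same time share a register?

j and m conflict, so at least 2 registers are needed.
Using 2 registers: a=2, d=1, j=1, g=1, c=2, h=1, n=2, m=2, k=2, b=1. Each listed conflict is separated.

2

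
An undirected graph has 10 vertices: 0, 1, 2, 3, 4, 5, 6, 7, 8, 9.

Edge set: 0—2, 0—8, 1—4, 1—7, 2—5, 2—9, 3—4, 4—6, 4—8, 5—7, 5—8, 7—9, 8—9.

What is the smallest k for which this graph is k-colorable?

The cycle 7-5-8-4-1-7 has odd length 5, so it cannot be 2-colored; at least 3 colors are needed.
One proper 3-coloring: 0=blue, 1=green, 2=red, 3=red, 4=blue, 5=blue, 6=red, 7=red, 8=red, 9=blue. Every edge joins two different colors.

3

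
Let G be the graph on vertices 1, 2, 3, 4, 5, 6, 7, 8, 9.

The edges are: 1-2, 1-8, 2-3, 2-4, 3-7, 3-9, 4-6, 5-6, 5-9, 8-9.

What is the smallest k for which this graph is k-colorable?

The cycle 9-3-2-1-8-9 has odd length 5, so it cannot be 2-colored; at least 3 colors are needed.
3 colors suffice: color a → {2, 6, 7, 9}; color b → {3, 4, 5, 8}; color c → {1}. Every edge joins two different colors.

3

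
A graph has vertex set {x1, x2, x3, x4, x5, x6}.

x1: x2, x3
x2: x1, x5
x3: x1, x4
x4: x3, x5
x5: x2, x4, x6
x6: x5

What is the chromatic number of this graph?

3

The cycle x1-x2-x5-x4-x3-x1 has odd length 5, so it cannot be 2-colored; at least 3 colors are needed.
3 colors suffice: x1=G, x2=B, x3=R, x4=B, x5=R, x6=B. No two adjacent vertices share a color.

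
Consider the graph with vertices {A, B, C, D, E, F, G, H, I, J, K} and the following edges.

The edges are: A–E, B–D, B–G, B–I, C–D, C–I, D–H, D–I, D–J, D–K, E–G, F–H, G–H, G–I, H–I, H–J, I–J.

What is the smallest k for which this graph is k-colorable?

4

D, H, I, J are mutually adjacent (a clique of size 4), so at least 4 colors are needed.
One proper 4-coloring: A=1, B=3, C=3, D=1, E=2, F=1, G=1, H=3, I=2, J=4, K=2. No two adjacent vertices share a color.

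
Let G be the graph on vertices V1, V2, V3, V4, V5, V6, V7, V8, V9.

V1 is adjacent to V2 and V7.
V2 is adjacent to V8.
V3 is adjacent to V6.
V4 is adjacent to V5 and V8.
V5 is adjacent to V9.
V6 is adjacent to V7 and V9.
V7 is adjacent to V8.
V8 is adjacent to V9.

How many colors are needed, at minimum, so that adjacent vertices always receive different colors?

V6 and V7 are adjacent, so at least 2 colors are needed.
2 colors suffice: V1=1, V2=2, V3=2, V4=2, V5=1, V6=1, V7=2, V8=1, V9=2. Each edge has distinct colors on its endpoints.

2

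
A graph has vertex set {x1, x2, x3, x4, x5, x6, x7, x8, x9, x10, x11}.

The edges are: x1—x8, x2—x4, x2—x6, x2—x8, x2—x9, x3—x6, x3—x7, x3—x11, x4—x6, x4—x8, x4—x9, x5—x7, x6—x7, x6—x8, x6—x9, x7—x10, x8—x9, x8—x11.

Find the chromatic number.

5

x2, x4, x6, x8, x9 are pairwise adjacent (a clique of size 5), so at least 5 colors are needed.
One proper 5-coloring: x1=blue, x2=purple, x3=green, x4=green, x5=blue, x6=blue, x7=red, x8=red, x9=yellow, x10=blue, x11=blue. Each edge has distinct colors on its endpoints.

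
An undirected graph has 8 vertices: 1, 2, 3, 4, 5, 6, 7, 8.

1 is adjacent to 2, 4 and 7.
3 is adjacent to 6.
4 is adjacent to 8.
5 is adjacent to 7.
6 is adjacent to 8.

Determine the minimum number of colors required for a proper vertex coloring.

6 and 8 are adjacent, so at least 2 colors are needed.
A valid assignment using 2 colors: 1=red, 2=blue, 3=red, 4=blue, 5=red, 6=blue, 7=blue, 8=red. Each edge has distinct colors on its endpoints.

2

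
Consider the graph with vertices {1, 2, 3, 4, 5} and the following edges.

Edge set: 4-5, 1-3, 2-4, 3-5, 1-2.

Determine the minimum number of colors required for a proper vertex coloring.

The cycle 5-3-1-2-4-5 has odd length 5, so it cannot be 2-colored; at least 3 colors are needed.
3 colors suffice: color a → {1, 4}; color b → {2, 3}; color c → {5}. Each edge has distinct colors on its endpoints.

3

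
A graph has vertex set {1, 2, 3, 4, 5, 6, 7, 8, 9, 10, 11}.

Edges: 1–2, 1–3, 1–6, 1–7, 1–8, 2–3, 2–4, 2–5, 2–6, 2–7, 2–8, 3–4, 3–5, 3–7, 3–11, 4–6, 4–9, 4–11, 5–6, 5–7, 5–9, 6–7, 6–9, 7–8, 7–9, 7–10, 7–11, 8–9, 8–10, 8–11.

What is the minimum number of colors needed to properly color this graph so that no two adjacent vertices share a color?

4

5, 6, 7, 9 are mutually adjacent (a clique of size 4), so at least 4 colors are needed.
4 colors suffice: 1=d, 2=b, 3=c, 4=a, 5=d, 6=c, 7=a, 8=c, 9=b, 10=b, 11=b. No two adjacent vertices share a color.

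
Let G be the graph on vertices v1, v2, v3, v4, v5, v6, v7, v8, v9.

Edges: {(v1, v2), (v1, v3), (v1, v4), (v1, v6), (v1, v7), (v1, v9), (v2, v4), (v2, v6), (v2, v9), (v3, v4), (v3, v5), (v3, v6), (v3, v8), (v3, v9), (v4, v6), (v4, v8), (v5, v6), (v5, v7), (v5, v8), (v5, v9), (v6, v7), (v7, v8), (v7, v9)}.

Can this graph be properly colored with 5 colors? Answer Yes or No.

The chromatic number is 4. v1, v2, v4, v6 are pairwise adjacent (a clique of size 4), so at least 4 colors are needed.
4 colors suffice: color red → {v6, v8, v9}; color blue → {v1, v5}; color green → {v2, v3, v7}; color yellow → {v4}.
Since 5 ≥ 4, a proper 5-coloring certainly exists.

Yes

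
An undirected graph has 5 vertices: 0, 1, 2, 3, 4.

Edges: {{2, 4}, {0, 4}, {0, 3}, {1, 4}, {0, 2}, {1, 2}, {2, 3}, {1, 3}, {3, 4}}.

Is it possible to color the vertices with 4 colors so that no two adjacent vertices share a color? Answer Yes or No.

The chromatic number is 4. 1, 2, 3, 4 are mutually adjacent (a clique of size 4), so at least 4 colors are needed.
4 colors suffice: color a → {3}; color b → {4}; color c → {2}; color d → {0, 1}.
That is already a proper 4-coloring.

Yes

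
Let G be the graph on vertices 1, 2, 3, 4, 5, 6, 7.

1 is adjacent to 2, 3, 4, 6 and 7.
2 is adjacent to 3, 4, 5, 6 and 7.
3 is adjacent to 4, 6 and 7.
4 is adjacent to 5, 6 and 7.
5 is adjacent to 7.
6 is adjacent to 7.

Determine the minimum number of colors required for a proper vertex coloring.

6

1, 2, 3, 4, 6, 7 are mutually adjacent (a clique of size 6), so at least 6 colors are needed.
6 colors suffice: color red → {7}; color blue → {2}; color green → {4}; color yellow → {1, 5}; color purple → {3}; color orange → {6}. No two adjacent vertices share a color.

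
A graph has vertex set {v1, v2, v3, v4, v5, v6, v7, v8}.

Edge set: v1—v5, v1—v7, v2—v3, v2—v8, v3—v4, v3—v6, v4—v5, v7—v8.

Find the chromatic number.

3

The cycle v7-v8-v2-v3-v4-v5-v1-v7 has odd length 7, so it cannot be 2-colored; at least 3 colors are needed.
3 colors suffice: color 1 → {v3, v5, v7}; color 2 → {v1, v2, v4, v6}; color 3 → {v8}. Every edge joins two different colors.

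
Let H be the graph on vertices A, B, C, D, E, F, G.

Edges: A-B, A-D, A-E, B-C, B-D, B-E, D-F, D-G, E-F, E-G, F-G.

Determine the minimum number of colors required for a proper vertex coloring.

E, F, G form a triangle, so at least 3 colors are needed.
3 colors suffice: color red → {C, D, E}; color blue → {B, G}; color green → {A, F}. No two adjacent vertices share a color.

3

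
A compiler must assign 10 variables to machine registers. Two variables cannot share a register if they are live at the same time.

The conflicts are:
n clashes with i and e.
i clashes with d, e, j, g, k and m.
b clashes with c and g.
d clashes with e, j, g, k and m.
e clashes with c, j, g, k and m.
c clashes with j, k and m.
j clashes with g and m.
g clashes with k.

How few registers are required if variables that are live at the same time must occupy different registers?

5

i, d, e, j, g all conflict with each other, so at least 5 registers are needed.
5 registers suffice: register 1 → {b, e}; register 2 → {i, c}; register 3 → {n, j, k}; register 4 → {g, m}; register 5 → {d}. Each listed conflict is separated.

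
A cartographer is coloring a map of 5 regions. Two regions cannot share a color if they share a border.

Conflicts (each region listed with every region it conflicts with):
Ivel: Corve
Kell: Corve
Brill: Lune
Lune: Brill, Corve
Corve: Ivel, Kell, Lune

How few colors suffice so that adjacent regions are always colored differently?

2

Kell and Corve conflict, so at least 2 colors are needed.
2 colors suffice: color 1 → {Brill, Corve}; color 2 → {Ivel, Kell, Lune}. Every pair that conflicts lands in different colors.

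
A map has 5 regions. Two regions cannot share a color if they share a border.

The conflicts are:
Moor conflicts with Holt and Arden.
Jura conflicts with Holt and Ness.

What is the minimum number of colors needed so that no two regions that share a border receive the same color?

2

Jura and Ness conflict, so at least 2 colors are needed.
One proper 2-coloring: Moor=1, Jura=1, Holt=2, Arden=2, Ness=2. Each listed conflict is separated.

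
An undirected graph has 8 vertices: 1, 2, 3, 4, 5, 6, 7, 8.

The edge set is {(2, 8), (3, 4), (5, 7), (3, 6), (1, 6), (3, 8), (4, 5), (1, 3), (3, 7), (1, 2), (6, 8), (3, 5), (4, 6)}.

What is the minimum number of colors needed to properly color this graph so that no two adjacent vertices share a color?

3

1, 3, 6 are mutually adjacent, so at least 3 colors are needed.
One proper 3-coloring: 1=green, 2=red, 3=red, 4=green, 5=blue, 6=blue, 7=green, 8=green. Each edge has distinct colors on its endpoints.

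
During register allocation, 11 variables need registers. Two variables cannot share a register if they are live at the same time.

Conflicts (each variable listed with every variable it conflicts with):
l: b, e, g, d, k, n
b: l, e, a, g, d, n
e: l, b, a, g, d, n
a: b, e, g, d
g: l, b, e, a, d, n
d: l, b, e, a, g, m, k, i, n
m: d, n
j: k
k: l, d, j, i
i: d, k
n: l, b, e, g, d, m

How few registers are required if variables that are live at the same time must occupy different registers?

6

l, b, e, g, d, n all conflict with each other, so at least 6 registers are needed.
6 registers suffice: register 1 → {d, j}; register 2 → {a, k, n}; register 3 → {e, m, i}; register 4 → {g}; register 5 → {l}; register 6 → {b}. Each listed conflict is separated.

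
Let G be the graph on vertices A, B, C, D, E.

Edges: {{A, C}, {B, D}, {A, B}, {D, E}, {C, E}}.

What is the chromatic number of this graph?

The cycle D-B-A-C-E-D has odd length 5, so it cannot be 2-colored; at least 3 colors are needed.
A valid assignment using 3 colors: A=1, B=2, C=3, D=1, E=2. Each edge has distinct colors on its endpoints.

3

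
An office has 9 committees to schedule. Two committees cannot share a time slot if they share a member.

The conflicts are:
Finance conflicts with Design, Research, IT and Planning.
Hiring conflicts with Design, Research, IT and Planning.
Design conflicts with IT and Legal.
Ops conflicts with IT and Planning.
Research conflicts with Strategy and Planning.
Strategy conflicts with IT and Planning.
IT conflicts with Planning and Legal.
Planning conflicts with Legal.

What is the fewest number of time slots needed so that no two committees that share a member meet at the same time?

3

Hiring, Research, Planning are mutually in conflict, so at least 3 time slots are needed.
Using 3 time slots: Finance=3, Hiring=3, Design=2, Ops=3, Research=1, Strategy=3, IT=1, Planning=2, Legal=3. Each listed conflict is separated.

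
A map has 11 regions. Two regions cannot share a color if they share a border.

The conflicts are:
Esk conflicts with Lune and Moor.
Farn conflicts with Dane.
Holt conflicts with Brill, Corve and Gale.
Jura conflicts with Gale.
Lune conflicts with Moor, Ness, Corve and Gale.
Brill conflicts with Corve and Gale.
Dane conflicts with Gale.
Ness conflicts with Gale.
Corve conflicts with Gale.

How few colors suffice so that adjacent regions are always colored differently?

4

Holt, Brill, Corve, Gale pairwise conflict, so at least 4 colors are needed.
4 colors suffice: color 1 → {Esk, Farn, Gale}; color 2 → {Holt, Jura, Lune, Dane}; color 3 → {Moor, Ness, Corve}; color 4 → {Brill}. No two conflicting regions share a color.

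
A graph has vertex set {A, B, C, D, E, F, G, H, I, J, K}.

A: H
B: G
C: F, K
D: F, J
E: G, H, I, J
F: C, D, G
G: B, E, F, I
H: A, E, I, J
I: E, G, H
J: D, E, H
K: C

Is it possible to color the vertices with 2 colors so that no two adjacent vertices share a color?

No

E, H, J form a triangle, so at least 3 colors are needed.
So 2 colors are not enough.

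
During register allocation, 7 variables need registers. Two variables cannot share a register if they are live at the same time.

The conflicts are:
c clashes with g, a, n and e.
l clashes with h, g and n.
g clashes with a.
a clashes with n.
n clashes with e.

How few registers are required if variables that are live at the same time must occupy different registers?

c, g, a pairwise conflict, so at least 3 registers are needed.
3 registers suffice: register 1 → {h, g, n}; register 2 → {c, l}; register 3 → {a, e}. Each listed conflict is separated.

3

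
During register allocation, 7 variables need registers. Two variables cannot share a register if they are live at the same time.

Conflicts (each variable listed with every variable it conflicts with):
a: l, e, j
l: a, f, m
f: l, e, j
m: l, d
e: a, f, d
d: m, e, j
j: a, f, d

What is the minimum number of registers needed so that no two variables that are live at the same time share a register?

3

The cycle a-l-m-d-e-a has odd length 5, so it cannot be 2-colored; at least 3 registers are needed.
Using 3 registers: a=1, l=2, f=1, m=3, e=2, d=1, j=2. Every pair that conflicts lands in different registers.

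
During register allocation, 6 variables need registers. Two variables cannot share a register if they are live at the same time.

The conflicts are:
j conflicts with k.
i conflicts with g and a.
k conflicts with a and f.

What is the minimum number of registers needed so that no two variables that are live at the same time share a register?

k and f conflict, so at least 2 registers are needed.
Using 2 registers: j=2, i=1, g=2, k=1, a=2, f=2. Each listed conflict is separated.

2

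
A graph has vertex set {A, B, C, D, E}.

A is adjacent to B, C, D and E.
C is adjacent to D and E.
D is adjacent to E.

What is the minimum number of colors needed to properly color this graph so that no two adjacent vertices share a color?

4

A, C, D, E are mutually adjacent (a clique of size 4), so at least 4 colors are needed.
4 colors suffice: color red → {A}; color blue → {B, C}; color green → {D}; color yellow → {E}. Each edge has distinct colors on its endpoints.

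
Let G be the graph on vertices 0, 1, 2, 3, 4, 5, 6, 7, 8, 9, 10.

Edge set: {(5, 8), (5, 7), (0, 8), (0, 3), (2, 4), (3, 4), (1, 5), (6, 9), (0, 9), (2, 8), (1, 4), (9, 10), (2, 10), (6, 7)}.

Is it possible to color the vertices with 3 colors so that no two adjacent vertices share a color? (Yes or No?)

The chromatic number is 3. The cycle 5-1-4-2-8-5 has odd length 5, so it cannot be 2-colored; at least 3 colors are needed.
A valid assignment using 3 colors: 0=a, 1=b, 2=b, 3=b, 4=a, 5=a, 6=a, 7=b, 8=c, 9=b, 10=a.
That is already a proper 3-coloring.

Yes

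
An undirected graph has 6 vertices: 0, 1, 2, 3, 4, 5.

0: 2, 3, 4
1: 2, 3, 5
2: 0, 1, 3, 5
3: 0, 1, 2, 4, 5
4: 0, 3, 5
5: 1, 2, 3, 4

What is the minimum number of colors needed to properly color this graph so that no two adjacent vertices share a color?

1, 2, 3, 5 form a clique, so at least 4 colors are needed.
4 colors suffice: 0=b, 1=d, 2=c, 3=a, 4=c, 5=b. No two adjacent vertices share a color.

4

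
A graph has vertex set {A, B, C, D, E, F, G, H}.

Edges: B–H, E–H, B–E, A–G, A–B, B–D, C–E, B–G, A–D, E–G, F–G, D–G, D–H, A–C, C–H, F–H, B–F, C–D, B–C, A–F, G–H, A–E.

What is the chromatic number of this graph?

B, D, G, H are pairwise adjacent (a clique of size 4), so at least 4 colors are needed.
4 colors suffice: color red → {B}; color blue → {A, H}; color green → {C, G}; color yellow → {D, E, F}. Each edge has distinct colors on its endpoints.

4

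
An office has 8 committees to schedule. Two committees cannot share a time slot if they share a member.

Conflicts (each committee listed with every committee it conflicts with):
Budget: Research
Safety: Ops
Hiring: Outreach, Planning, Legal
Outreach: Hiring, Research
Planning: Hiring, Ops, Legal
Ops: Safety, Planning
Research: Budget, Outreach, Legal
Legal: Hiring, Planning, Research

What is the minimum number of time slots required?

Hiring, Planning, Legal all conflict with each other, so at least 3 time slots are needed.
3 time slots suffice: time slot 1 → {Budget, Outreach, Ops, Legal}; time slot 2 → {Safety, Hiring, Research}; time slot 3 → {Planning}. Each listed conflict is separated.

3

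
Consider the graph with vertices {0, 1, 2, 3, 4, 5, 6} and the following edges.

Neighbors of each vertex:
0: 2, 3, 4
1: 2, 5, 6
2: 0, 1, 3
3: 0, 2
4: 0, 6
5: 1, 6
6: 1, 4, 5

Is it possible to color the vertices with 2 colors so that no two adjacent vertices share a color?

0, 2, 3 are mutually adjacent, so at least 3 colors are needed.
So 2 colors are not enough.

No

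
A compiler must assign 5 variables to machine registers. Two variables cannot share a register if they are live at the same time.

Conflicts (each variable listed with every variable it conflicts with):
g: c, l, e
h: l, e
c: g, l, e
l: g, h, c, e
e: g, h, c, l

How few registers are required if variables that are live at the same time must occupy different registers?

4

g, c, l, e are mutually in conflict, so at least 4 registers are needed.
4 registers suffice: register 1 → {l}; register 2 → {e}; register 3 → {g, h}; register 4 → {c}. Each listed conflict is separated.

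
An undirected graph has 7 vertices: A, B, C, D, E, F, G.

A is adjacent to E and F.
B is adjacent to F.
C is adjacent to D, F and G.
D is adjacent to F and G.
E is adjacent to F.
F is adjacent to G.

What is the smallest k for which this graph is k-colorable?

C, D, F, G are mutually adjacent (a clique of size 4), so at least 4 colors are needed.
One proper 4-coloring: A=blue, B=blue, C=green, D=yellow, E=green, F=red, G=blue. Each edge has distinct colors on its endpoints.

4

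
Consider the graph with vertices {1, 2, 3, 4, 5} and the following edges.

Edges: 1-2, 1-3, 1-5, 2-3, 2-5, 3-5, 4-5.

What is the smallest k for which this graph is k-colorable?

4

1, 2, 3, 5 form a clique, so at least 4 colors are needed.
4 colors suffice: color a → {5}; color b → {2, 4}; color c → {3}; color d → {1}. No two adjacent vertices share a color.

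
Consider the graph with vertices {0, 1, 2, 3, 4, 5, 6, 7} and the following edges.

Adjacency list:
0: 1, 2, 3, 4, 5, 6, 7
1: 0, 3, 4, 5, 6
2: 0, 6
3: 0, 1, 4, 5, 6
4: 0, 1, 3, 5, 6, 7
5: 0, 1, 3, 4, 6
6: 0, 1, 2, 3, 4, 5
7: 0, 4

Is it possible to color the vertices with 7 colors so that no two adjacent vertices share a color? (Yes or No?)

The chromatic number is 6. 0, 1, 3, 4, 5, 6 are mutually adjacent (a clique of size 6), so at least 6 colors are needed.
6 colors suffice: 0=a, 1=f, 2=b, 3=d, 4=b, 5=e, 6=c, 7=c.
Since 7 ≥ 6, a proper 7-coloring certainly exists.

Yes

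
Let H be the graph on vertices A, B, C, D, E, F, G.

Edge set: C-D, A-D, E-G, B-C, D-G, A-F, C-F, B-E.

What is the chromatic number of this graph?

3

The cycle E-B-C-D-G-E has odd length 5, so it cannot be 2-colored; at least 3 colors are needed.
One proper 3-coloring: A=1, B=3, C=1, D=2, E=2, F=2, G=1. Every edge joins two different colors.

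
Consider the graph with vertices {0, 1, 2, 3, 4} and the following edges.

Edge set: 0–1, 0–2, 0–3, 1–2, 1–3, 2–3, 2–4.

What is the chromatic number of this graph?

0, 1, 2, 3 form a clique, so at least 4 colors are needed.
One proper 4-coloring: 0=yellow, 1=blue, 2=red, 3=green, 4=blue. Every edge joins two different colors.

4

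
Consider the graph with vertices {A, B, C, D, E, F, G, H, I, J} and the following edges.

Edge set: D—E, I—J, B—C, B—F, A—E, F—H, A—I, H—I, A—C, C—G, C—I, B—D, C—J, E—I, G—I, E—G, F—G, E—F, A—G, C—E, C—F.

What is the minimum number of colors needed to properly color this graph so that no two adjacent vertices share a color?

5

A, C, E, G, I are pairwise adjacent (a clique of size 5), so at least 5 colors are needed.
5 colors suffice: color 1 → {C, D, H}; color 2 → {B, E, J}; color 3 → {F, I}; color 4 → {G}; color 5 → {A}. Every edge joins two different colors.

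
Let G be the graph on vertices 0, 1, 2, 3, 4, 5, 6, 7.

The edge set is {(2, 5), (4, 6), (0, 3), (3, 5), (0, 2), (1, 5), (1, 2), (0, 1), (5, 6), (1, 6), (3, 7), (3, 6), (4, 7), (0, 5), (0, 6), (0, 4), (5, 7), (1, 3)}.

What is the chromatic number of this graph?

5

0, 1, 3, 5, 6 are pairwise adjacent (a clique of size 5), so at least 5 colors are needed.
5 colors suffice: color a → {4, 5}; color b → {0, 7}; color c → {2, 3}; color d → {6}; color e → {1}. Every edge joins two different colors.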